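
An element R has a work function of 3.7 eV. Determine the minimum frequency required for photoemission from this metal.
8.9466e+14 Hz

The threshold frequency is when the photon energy equals the work function:
hf₀ = φ

Solving for f₀:
f₀ = φ/h = (3.7 eV × 1.602×10⁻¹⁹ J/eV) / (6.626×10⁻³⁴ J·s)
f₀ = 8.9466e+14 Hz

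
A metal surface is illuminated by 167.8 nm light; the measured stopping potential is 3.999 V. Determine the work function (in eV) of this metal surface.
3.39 eV

The stopping potential gives the maximum kinetic energy: KE_max = eV_s = 3.999 eV

From Einstein's photoelectric equation: KE_max = hc/λ - φ
Rearranging: φ = hc/λ - KE_max

Calculate photon energy:
E_photon = hc/λ = (6.626×10⁻³⁴ J·s)(3×10⁸ m/s) / (167.8×10⁻⁹ m) = 7.3888 eV

Therefore:
φ = 7.3888 - 3.999 = 3.39 eV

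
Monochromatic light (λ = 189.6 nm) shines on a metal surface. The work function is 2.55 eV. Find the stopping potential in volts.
3.9893 V

The stopping potential V_s satisfies: eV_s = KE_max

First, find KE_max using Einstein's equation:
E_photon = hc/λ = 6.5393 eV
KE_max = E_photon - φ = 6.5393 - 2.55 = 3.9893 eV

Since eV_s = KE_max:
V_s = KE_max/e = 3.9893 V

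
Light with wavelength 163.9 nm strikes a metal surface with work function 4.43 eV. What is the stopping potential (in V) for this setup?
3.1346 V

The stopping potential V_s satisfies: eV_s = KE_max

First, find KE_max using Einstein's equation:
E_photon = hc/λ = 7.5646 eV
KE_max = E_photon - φ = 7.5646 - 4.43 = 3.1346 eV

Since eV_s = KE_max:
V_s = KE_max/e = 3.1346 V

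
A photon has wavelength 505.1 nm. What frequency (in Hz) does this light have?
5.9353e+14 Hz

Using the wave equation: c = fλ

Solving for frequency:
f = c/λ = (3×10⁸ m/s) / (505.1×10⁻⁹ m)
f = 5.9353e+14 Hz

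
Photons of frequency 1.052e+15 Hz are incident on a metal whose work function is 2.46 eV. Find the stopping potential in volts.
1.8907 V

The stopping potential V_s satisfies: eV_s = KE_max

First, find KE_max using Einstein's equation:
E_photon = hf = (6.626×10⁻³⁴ J·s)(1.052e+15 Hz) = 4.3507 eV
KE_max = E_photon - φ = 4.3507 - 2.46 = 1.8907 eV

Since eV_s = KE_max:
V_s = KE_max/e = 1.8907 V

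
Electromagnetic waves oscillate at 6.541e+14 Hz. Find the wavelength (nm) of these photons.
458.33 nm

Using the wave equation: c = fλ

Solving for wavelength:
λ = c/f = (3×10⁸ m/s) / (6.541e+14 Hz)
λ = 458.33 nm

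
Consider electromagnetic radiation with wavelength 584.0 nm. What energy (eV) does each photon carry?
2.1230 eV

Using E = hf = hc/λ:

E = hc/λ = (6.626×10⁻³⁴ J·s)(3×10⁸ m/s) / (584.0×10⁻⁹ m)
E = 2.1230 eV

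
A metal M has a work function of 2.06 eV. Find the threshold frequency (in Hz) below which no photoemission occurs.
4.9811e+14 Hz

The threshold frequency is when the photon energy equals the work function:
hf₀ = φ

Solving for f₀:
f₀ = φ/h = (2.06 eV × 1.602×10⁻¹⁹ J/eV) / (6.626×10⁻³⁴ J·s)
f₀ = 4.9811e+14 Hz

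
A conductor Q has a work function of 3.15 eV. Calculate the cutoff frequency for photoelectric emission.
7.6167e+14 Hz

The threshold frequency is when the photon energy equals the work function:
hf₀ = φ

Solving for f₀:
f₀ = φ/h = (3.15 eV × 1.602×10⁻¹⁹ J/eV) / (6.626×10⁻³⁴ J·s)
f₀ = 7.6167e+14 Hz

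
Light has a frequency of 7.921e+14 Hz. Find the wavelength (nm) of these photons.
378.48 nm

Using the wave equation: c = fλ

Solving for wavelength:
λ = c/f = (3×10⁸ m/s) / (7.921e+14 Hz)
λ = 378.48 nm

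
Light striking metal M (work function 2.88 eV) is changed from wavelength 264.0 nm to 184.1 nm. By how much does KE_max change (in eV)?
2.0382 eV

Using Einstein's equation: KE_max = hc/λ - φ

For λ₁ = 264.0 nm:
KE₁ = hc/λ₁ - φ = 4.6964 - 2.88 = 1.8164 eV

For λ₂ = 184.1 nm:
KE₂ = hc/λ₂ - φ = 6.7346 - 2.88 = 3.8546 eV

Change in KE:
ΔKE = KE₂ - KE₁ = 3.8546 - 1.8164 = 2.0382 eV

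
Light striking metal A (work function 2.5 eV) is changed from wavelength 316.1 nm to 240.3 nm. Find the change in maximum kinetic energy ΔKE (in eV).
1.2372 eV

Using Einstein's equation: KE_max = hc/λ - φ

For λ₁ = 316.1 nm:
KE₁ = hc/λ₁ - φ = 3.9223 - 2.5 = 1.4223 eV

For λ₂ = 240.3 nm:
KE₂ = hc/λ₂ - φ = 5.1596 - 2.5 = 2.6596 eV

Change in KE:
ΔKE = KE₂ - KE₁ = 2.6596 - 1.4223 = 1.2372 eV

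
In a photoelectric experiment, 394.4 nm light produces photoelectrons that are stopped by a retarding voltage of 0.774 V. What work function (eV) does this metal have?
2.37 eV

The stopping potential gives the maximum kinetic energy: KE_max = eV_s = 0.774 eV

From Einstein's photoelectric equation: KE_max = hc/λ - φ
Rearranging: φ = hc/λ - KE_max

Calculate photon energy:
E_photon = hc/λ = (6.626×10⁻³⁴ J·s)(3×10⁸ m/s) / (394.4×10⁻⁹ m) = 3.1436 eV

Therefore:
φ = 3.1436 - 0.774 = 2.37 eV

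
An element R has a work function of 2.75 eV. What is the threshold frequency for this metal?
6.6495e+14 Hz

The threshold frequency is when the photon energy equals the work function:
hf₀ = φ

Solving for f₀:
f₀ = φ/h = (2.75 eV × 1.602×10⁻¹⁹ J/eV) / (6.626×10⁻³⁴ J·s)
f₀ = 6.6495e+14 Hz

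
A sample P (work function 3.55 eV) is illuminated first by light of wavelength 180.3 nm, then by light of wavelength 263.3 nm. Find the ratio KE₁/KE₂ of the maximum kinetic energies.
2.8705

Using Einstein's equation: KE_max = hc/λ - φ

For λ₁ = 180.3 nm:
E₁ = hc/λ₁ = 6.8766 eV
KE₁ = E₁ - φ = 6.8766 - 3.55 = 3.3266 eV

For λ₂ = 263.3 nm:
E₂ = hc/λ₂ = 4.7089 eV
KE₂ = E₂ - φ = 4.7089 - 3.55 = 1.1589 eV

Ratio: KE₁/KE₂ = 3.3266/1.1589 = 2.8705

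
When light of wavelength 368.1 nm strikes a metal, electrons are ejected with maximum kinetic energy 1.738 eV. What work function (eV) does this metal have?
1.63 eV

From Einstein's photoelectric equation: KE_max = hf - φ = hc/λ - φ

Rearranging for φ:
φ = hc/λ - KE_max

Calculate photon energy:
E_photon = hc/λ = 3.3682 eV

Therefore:
φ = 3.3682 - 1.738 = 1.63 eV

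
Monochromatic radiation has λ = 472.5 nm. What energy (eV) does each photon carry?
2.6240 eV

Using E = hf = hc/λ:

E = hc/λ = (6.626×10⁻³⁴ J·s)(3×10⁸ m/s) / (472.5×10⁻⁹ m)
E = 2.6240 eV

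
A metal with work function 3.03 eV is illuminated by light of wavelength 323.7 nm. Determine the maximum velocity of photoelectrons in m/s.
5.3055e+05 m/s

First, find the maximum kinetic energy:
E_photon = hc/λ = 3.8302 eV
KE_max = E_photon - φ = 3.8302 - 3.03 = 0.8002 eV

Convert to Joules: KE_max = 0.8002 × 1.602×10⁻¹⁹ J = 1.2821e-19 J

Then use KE = ½mv² to find velocity:
v = √(2·KE/m) = √(2 × 1.2821e-19 J / 9.109e-31 kg)
v = 5.3055e+05 m/s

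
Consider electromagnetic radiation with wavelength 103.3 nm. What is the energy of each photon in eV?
12.0023 eV

Using E = hf = hc/λ:

E = hc/λ = (6.626×10⁻³⁴ J·s)(3×10⁸ m/s) / (103.3×10⁻⁹ m)
E = 12.0023 eV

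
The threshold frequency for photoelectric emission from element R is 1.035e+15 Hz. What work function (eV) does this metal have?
4.28 eV

At the threshold frequency, photon energy equals work function:
φ = hf₀

Calculating:
φ = (6.626×10⁻³⁴ J·s)(1.035e+15 Hz)
φ = 4.28 eV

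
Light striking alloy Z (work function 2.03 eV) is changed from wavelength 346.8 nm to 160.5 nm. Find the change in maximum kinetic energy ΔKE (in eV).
4.1498 eV

Using Einstein's equation: KE_max = hc/λ - φ

For λ₁ = 346.8 nm:
KE₁ = hc/λ₁ - φ = 3.5751 - 2.03 = 1.5451 eV

For λ₂ = 160.5 nm:
KE₂ = hc/λ₂ - φ = 7.7249 - 2.03 = 5.6949 eV

Change in KE:
ΔKE = KE₂ - KE₁ = 5.6949 - 1.5451 = 4.1498 eV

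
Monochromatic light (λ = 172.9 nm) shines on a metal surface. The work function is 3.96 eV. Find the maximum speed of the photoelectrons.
1.0628e+06 m/s

First, find the maximum kinetic energy:
E_photon = hc/λ = 7.1709 eV
KE_max = E_photon - φ = 7.1709 - 3.96 = 3.2109 eV

Convert to Joules: KE_max = 3.2109 × 1.602×10⁻¹⁹ J = 5.1444e-19 J

Then use KE = ½mv² to find velocity:
v = √(2·KE/m) = √(2 × 5.1444e-19 J / 9.109e-31 kg)
v = 1.0628e+06 m/s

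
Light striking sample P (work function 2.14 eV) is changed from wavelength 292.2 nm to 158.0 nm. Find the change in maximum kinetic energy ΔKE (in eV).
3.6040 eV

Using Einstein's equation: KE_max = hc/λ - φ

For λ₁ = 292.2 nm:
KE₁ = hc/λ₁ - φ = 4.2431 - 2.14 = 2.1031 eV

For λ₂ = 158.0 nm:
KE₂ = hc/λ₂ - φ = 7.8471 - 2.14 = 5.7071 eV

Change in KE:
ΔKE = KE₂ - KE₁ = 5.7071 - 2.1031 = 3.6040 eV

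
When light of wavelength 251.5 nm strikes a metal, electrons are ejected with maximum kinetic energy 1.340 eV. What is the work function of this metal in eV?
3.59 eV

From Einstein's photoelectric equation: KE_max = hf - φ = hc/λ - φ

Rearranging for φ:
φ = hc/λ - KE_max

Calculate photon energy:
E_photon = hc/λ = 4.9298 eV

Therefore:
φ = 4.9298 - 1.340 = 3.59 eV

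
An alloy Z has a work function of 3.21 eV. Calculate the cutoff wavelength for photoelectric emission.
386.24 nm

The threshold wavelength is when the photon energy equals the work function:
hc/λ₀ = φ

Solving for λ₀:
λ₀ = hc/φ = (6.626×10⁻³⁴ J·s)(3×10⁸ m/s) / (3.21 eV × 1.602×10⁻¹⁹ J/eV)
λ₀ = 386.24 nm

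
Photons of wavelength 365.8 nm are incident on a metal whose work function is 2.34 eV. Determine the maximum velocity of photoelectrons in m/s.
6.0757e+05 m/s

First, find the maximum kinetic energy:
E_photon = hc/λ = 3.3894 eV
KE_max = E_photon - φ = 3.3894 - 2.34 = 1.0494 eV

Convert to Joules: KE_max = 1.0494 × 1.602×10⁻¹⁹ J = 1.6813e-19 J

Then use KE = ½mv² to find velocity:
v = √(2·KE/m) = √(2 × 1.6813e-19 J / 9.109e-31 kg)
v = 6.0757e+05 m/s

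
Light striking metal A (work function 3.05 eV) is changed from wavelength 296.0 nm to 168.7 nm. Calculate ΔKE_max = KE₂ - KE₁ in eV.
3.1607 eV

Using Einstein's equation: KE_max = hc/λ - φ

For λ₁ = 296.0 nm:
KE₁ = hc/λ₁ - φ = 4.1887 - 3.05 = 1.1387 eV

For λ₂ = 168.7 nm:
KE₂ = hc/λ₂ - φ = 7.3494 - 3.05 = 4.2994 eV

Change in KE:
ΔKE = KE₂ - KE₁ = 4.2994 - 1.1387 = 3.1607 eV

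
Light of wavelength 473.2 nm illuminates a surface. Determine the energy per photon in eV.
2.6201 eV

Using E = hf = hc/λ:

E = hc/λ = (6.626×10⁻³⁴ J·s)(3×10⁸ m/s) / (473.2×10⁻⁹ m)
E = 2.6201 eV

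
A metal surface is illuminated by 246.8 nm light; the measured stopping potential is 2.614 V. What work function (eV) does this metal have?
2.41 eV

The stopping potential gives the maximum kinetic energy: KE_max = eV_s = 2.614 eV

From Einstein's photoelectric equation: KE_max = hc/λ - φ
Rearranging: φ = hc/λ - KE_max

Calculate photon energy:
E_photon = hc/λ = (6.626×10⁻³⁴ J·s)(3×10⁸ m/s) / (246.8×10⁻⁹ m) = 5.0237 eV

Therefore:
φ = 5.0237 - 2.614 = 2.41 eV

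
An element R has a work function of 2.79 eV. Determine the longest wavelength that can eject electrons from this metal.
444.39 nm

The threshold wavelength is when the photon energy equals the work function:
hc/λ₀ = φ

Solving for λ₀:
λ₀ = hc/φ = (6.626×10⁻³⁴ J·s)(3×10⁸ m/s) / (2.79 eV × 1.602×10⁻¹⁹ J/eV)
λ₀ = 444.39 nm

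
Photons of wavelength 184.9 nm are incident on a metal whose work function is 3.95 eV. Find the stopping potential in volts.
2.7555 V

The stopping potential V_s satisfies: eV_s = KE_max

First, find KE_max using Einstein's equation:
E_photon = hc/λ = 6.7055 eV
KE_max = E_photon - φ = 6.7055 - 3.95 = 2.7555 eV

Since eV_s = KE_max:
V_s = KE_max/e = 2.7555 V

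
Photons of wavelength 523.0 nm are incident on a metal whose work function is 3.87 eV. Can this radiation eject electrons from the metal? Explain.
No

For photoemission, the photon energy must exceed the work function.

Photon energy: E = hc/λ = 2.3706 eV
Work function: φ = 3.87 eV

Since E_photon (2.3706 eV) < φ (3.87 eV), photoemission will NOT occur.
The threshold wavelength is λ₀ = hc/φ = 320.4 nm.
Since 523.0 nm > 320.4 nm, the photons lack sufficient energy.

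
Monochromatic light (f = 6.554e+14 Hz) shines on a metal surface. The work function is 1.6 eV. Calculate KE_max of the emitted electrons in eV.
1.1105 eV

Using Einstein's photoelectric equation: KE_max = hf - φ

First, calculate the photon energy:
E_photon = hf = (6.626×10⁻³⁴ J·s)(6.554e+14 Hz)
E_photon = 2.7105 eV

Then, the maximum kinetic energy:
KE_max = E_photon - φ = 2.7105 eV - 1.6 eV = 1.1105 eV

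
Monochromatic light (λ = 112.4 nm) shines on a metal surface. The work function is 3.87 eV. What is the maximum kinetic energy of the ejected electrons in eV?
7.1606 eV

Using Einstein's photoelectric equation: KE_max = hf - φ = hc/λ - φ

First, calculate the photon energy:
E_photon = hc/λ = (6.626×10⁻³⁴ J·s)(3×10⁸ m/s) / (112.4×10⁻⁹ m)
E_photon = 11.0306 eV

Then, the maximum kinetic energy:
KE_max = E_photon - φ = 11.0306 eV - 3.87 eV = 7.1606 eV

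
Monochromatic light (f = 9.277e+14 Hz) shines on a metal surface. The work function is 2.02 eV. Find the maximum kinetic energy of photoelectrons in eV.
1.8167 eV

Using Einstein's photoelectric equation: KE_max = hf - φ

First, calculate the photon energy:
E_photon = hf = (6.626×10⁻³⁴ J·s)(9.277e+14 Hz)
E_photon = 3.8367 eV

Then, the maximum kinetic energy:
KE_max = E_photon - φ = 3.8367 eV - 2.02 eV = 1.8167 eV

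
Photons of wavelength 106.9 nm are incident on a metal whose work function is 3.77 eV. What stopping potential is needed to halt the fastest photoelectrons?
7.8281 V

The stopping potential V_s satisfies: eV_s = KE_max

First, find KE_max using Einstein's equation:
E_photon = hc/λ = 11.5981 eV
KE_max = E_photon - φ = 11.5981 - 3.77 = 7.8281 eV

Since eV_s = KE_max:
V_s = KE_max/e = 7.8281 V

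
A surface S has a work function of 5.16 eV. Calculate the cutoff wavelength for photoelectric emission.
240.28 nm

The threshold wavelength is when the photon energy equals the work function:
hc/λ₀ = φ

Solving for λ₀:
λ₀ = hc/φ = (6.626×10⁻³⁴ J·s)(3×10⁸ m/s) / (5.16 eV × 1.602×10⁻¹⁹ J/eV)
λ₀ = 240.28 nm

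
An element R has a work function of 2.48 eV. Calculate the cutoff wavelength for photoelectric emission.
499.94 nm

The threshold wavelength is when the photon energy equals the work function:
hc/λ₀ = φ

Solving for λ₀:
λ₀ = hc/φ = (6.626×10⁻³⁴ J·s)(3×10⁸ m/s) / (2.48 eV × 1.602×10⁻¹⁹ J/eV)
λ₀ = 499.94 nm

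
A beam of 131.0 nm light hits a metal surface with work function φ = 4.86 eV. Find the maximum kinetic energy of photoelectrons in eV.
4.6044 eV

Using Einstein's photoelectric equation: KE_max = hf - φ = hc/λ - φ

First, calculate the photon energy:
E_photon = hc/λ = (6.626×10⁻³⁴ J·s)(3×10⁸ m/s) / (131.0×10⁻⁹ m)
E_photon = 9.4644 eV

Then, the maximum kinetic energy:
KE_max = E_photon - φ = 9.4644 eV - 4.86 eV = 4.6044 eV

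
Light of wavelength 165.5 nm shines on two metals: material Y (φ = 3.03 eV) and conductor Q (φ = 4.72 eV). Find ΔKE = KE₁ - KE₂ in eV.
1.6900 eV

Using KE_max = hc/λ - φ for each metal:

Photon energy: E = hc/λ = 7.4915 eV

For material Y (φ₁ = 3.03 eV):
KE₁ = E - φ₁ = 7.4915 - 3.03 = 4.4615 eV

For conductor Q (φ₂ = 4.72 eV):
KE₂ = E - φ₂ = 7.4915 - 4.72 = 2.7715 eV

Difference:
ΔKE = KE₁ - KE₂ = 4.4615 - 2.7715 = 1.6900 eV

Note: The difference equals the difference in work functions: 4.72 - 3.03 = 1.69 eV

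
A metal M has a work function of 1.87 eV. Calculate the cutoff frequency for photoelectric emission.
4.5216e+14 Hz

The threshold frequency is when the photon energy equals the work function:
hf₀ = φ

Solving for f₀:
f₀ = φ/h = (1.87 eV × 1.602×10⁻¹⁹ J/eV) / (6.626×10⁻³⁴ J·s)
f₀ = 4.5216e+14 Hz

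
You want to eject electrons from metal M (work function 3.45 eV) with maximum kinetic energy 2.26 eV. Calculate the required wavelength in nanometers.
217.14 nm

From Einstein's equation: KE_max = hc/λ - φ

Rearranging for λ:
hc/λ = KE_max + φ
λ = hc/(KE_max + φ)

Required photon energy:
E_photon = KE_max + φ = 2.26 + 3.45 = 5.71 eV

Required wavelength:
λ = hc/E_photon = (6.626×10⁻³⁴)(3×10⁸) / (5.71 × 1.602×10⁻¹⁹)
λ = 217.14 nm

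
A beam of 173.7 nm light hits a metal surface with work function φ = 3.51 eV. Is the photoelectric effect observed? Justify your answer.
Yes

For photoemission, the photon energy must exceed the work function.

Photon energy: E = hc/λ = 7.1378 eV
Work function: φ = 3.51 eV

Since E_photon (7.1378 eV) > φ (3.51 eV), photoemission WILL occur.
The threshold wavelength is λ₀ = hc/φ = 353.2 nm.
Since 173.7 nm < 353.2 nm, the light has sufficient energy.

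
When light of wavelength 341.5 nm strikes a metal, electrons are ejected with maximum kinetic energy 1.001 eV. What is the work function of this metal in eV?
2.63 eV

From Einstein's photoelectric equation: KE_max = hf - φ = hc/λ - φ

Rearranging for φ:
φ = hc/λ - KE_max

Calculate photon energy:
E_photon = hc/λ = 3.6306 eV

Therefore:
φ = 3.6306 - 1.001 = 2.63 eV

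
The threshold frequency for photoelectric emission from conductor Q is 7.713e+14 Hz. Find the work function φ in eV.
3.19 eV

At the threshold frequency, photon energy equals work function:
φ = hf₀

Calculating:
φ = (6.626×10⁻³⁴ J·s)(7.713e+14 Hz)
φ = 3.19 eV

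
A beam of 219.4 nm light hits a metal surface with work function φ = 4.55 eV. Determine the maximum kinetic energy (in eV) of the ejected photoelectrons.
1.1011 eV

Using Einstein's photoelectric equation: KE_max = hf - φ = hc/λ - φ

First, calculate the photon energy:
E_photon = hc/λ = (6.626×10⁻³⁴ J·s)(3×10⁸ m/s) / (219.4×10⁻⁹ m)
E_photon = 5.6511 eV

Then, the maximum kinetic energy:
KE_max = E_photon - φ = 5.6511 eV - 4.55 eV = 1.1011 eV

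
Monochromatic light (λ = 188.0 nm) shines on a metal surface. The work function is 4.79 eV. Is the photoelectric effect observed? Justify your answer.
Yes

For photoemission, the photon energy must exceed the work function.

Photon energy: E = hc/λ = 6.5949 eV
Work function: φ = 4.79 eV

Since E_photon (6.5949 eV) > φ (4.79 eV), photoemission WILL occur.
The threshold wavelength is λ₀ = hc/φ = 258.8 nm.
Since 188.0 nm < 258.8 nm, the light has sufficient energy.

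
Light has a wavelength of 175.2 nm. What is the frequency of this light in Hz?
1.7111e+15 Hz

Using the wave equation: c = fλ

Solving for frequency:
f = c/λ = (3×10⁸ m/s) / (175.2×10⁻⁹ m)
f = 1.7111e+15 Hz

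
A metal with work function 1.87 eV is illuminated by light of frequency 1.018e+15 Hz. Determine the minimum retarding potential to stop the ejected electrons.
2.3401 V

The stopping potential V_s satisfies: eV_s = KE_max

First, find KE_max using Einstein's equation:
E_photon = hf = (6.626×10⁻³⁴ J·s)(1.018e+15 Hz) = 4.2101 eV
KE_max = E_photon - φ = 4.2101 - 1.87 = 2.3401 eV

Since eV_s = KE_max:
V_s = KE_max/e = 2.3401 V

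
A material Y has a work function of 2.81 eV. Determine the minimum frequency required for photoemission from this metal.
6.7945e+14 Hz

The threshold frequency is when the photon energy equals the work function:
hf₀ = φ

Solving for f₀:
f₀ = φ/h = (2.81 eV × 1.602×10⁻¹⁹ J/eV) / (6.626×10⁻³⁴ J·s)
f₀ = 6.7945e+14 Hz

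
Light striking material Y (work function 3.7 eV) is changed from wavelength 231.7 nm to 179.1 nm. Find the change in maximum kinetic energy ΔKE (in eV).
1.5716 eV

Using Einstein's equation: KE_max = hc/λ - φ

For λ₁ = 231.7 nm:
KE₁ = hc/λ₁ - φ = 5.3511 - 3.7 = 1.6511 eV

For λ₂ = 179.1 nm:
KE₂ = hc/λ₂ - φ = 6.9226 - 3.7 = 3.2226 eV

Change in KE:
ΔKE = KE₂ - KE₁ = 3.2226 - 1.6511 = 1.5716 eV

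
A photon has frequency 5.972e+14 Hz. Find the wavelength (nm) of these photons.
502.00 nm

Using the wave equation: c = fλ

Solving for wavelength:
λ = c/f = (3×10⁸ m/s) / (5.972e+14 Hz)
λ = 502.00 nm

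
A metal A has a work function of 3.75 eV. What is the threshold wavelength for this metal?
330.62 nm

The threshold wavelength is when the photon energy equals the work function:
hc/λ₀ = φ

Solving for λ₀:
λ₀ = hc/φ = (6.626×10⁻³⁴ J·s)(3×10⁸ m/s) / (3.75 eV × 1.602×10⁻¹⁹ J/eV)
λ₀ = 330.62 nm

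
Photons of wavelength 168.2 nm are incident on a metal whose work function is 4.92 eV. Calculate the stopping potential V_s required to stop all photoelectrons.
2.4512 V

The stopping potential V_s satisfies: eV_s = KE_max

First, find KE_max using Einstein's equation:
E_photon = hc/λ = 7.3712 eV
KE_max = E_photon - φ = 7.3712 - 4.92 = 2.4512 eV

Since eV_s = KE_max:
V_s = KE_max/e = 2.4512 V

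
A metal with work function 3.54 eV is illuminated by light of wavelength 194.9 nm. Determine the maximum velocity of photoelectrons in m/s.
9.9623e+05 m/s

First, find the maximum kinetic energy:
E_photon = hc/λ = 6.3614 eV
KE_max = E_photon - φ = 6.3614 - 3.54 = 2.8214 eV

Convert to Joules: KE_max = 2.8214 × 1.602×10⁻¹⁹ J = 4.5204e-19 J

Then use KE = ½mv² to find velocity:
v = √(2·KE/m) = √(2 × 4.5204e-19 J / 9.109e-31 kg)
v = 9.9623e+05 m/s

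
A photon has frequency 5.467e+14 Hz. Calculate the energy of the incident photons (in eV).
2.2610 eV

Using E = hf:

E = hf = (6.626×10⁻³⁴ J·s)(5.467e+14 Hz)
E = 2.2610 eV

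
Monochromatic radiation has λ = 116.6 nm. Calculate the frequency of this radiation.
2.5711e+15 Hz

Using the wave equation: c = fλ

Solving for frequency:
f = c/λ = (3×10⁸ m/s) / (116.6×10⁻⁹ m)
f = 2.5711e+15 Hz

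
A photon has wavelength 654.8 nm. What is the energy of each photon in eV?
1.8935 eV

Using E = hf = hc/λ:

E = hc/λ = (6.626×10⁻³⁴ J·s)(3×10⁸ m/s) / (654.8×10⁻⁹ m)
E = 1.8935 eV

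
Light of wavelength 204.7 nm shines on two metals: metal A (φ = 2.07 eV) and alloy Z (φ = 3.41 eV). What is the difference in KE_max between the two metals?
1.3400 eV

Using KE_max = hc/λ - φ for each metal:

Photon energy: E = hc/λ = 6.0569 eV

For metal A (φ₁ = 2.07 eV):
KE₁ = E - φ₁ = 6.0569 - 2.07 = 3.9869 eV

For alloy Z (φ₂ = 3.41 eV):
KE₂ = E - φ₂ = 6.0569 - 3.41 = 2.6469 eV

Difference:
ΔKE = KE₁ - KE₂ = 3.9869 - 2.6469 = 1.3400 eV

Note: The difference equals the difference in work functions: 3.41 - 2.07 = 1.34 eV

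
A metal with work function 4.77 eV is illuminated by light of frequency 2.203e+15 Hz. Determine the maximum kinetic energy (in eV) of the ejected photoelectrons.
4.3409 eV

Using Einstein's photoelectric equation: KE_max = hf - φ

First, calculate the photon energy:
E_photon = hf = (6.626×10⁻³⁴ J·s)(2.203e+15 Hz)
E_photon = 9.1109 eV

Then, the maximum kinetic energy:
KE_max = E_photon - φ = 9.1109 eV - 4.77 eV = 4.3409 eV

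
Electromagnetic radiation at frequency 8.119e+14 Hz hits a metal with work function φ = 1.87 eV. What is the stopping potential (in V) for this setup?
1.4877 V

The stopping potential V_s satisfies: eV_s = KE_max

First, find KE_max using Einstein's equation:
E_photon = hf = (6.626×10⁻³⁴ J·s)(8.119e+14 Hz) = 3.3577 eV
KE_max = E_photon - φ = 3.3577 - 1.87 = 1.4877 eV

Since eV_s = KE_max:
V_s = KE_max/e = 1.4877 V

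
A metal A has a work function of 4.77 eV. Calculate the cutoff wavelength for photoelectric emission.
259.92 nm

The threshold wavelength is when the photon energy equals the work function:
hc/λ₀ = φ

Solving for λ₀:
λ₀ = hc/φ = (6.626×10⁻³⁴ J·s)(3×10⁸ m/s) / (4.77 eV × 1.602×10⁻¹⁹ J/eV)
λ₀ = 259.92 nm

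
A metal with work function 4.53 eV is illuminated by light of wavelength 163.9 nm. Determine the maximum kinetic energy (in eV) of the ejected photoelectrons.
3.0346 eV

Using Einstein's photoelectric equation: KE_max = hf - φ = hc/λ - φ

First, calculate the photon energy:
E_photon = hc/λ = (6.626×10⁻³⁴ J·s)(3×10⁸ m/s) / (163.9×10⁻⁹ m)
E_photon = 7.5646 eV

Then, the maximum kinetic energy:
KE_max = E_photon - φ = 7.5646 eV - 4.53 eV = 3.0346 eV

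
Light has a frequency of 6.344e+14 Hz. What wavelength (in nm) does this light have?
472.56 nm

Using the wave equation: c = fλ

Solving for wavelength:
λ = c/f = (3×10⁸ m/s) / (6.344e+14 Hz)
λ = 472.56 nm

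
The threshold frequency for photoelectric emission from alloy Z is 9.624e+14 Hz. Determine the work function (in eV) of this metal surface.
3.98 eV

At the threshold frequency, photon energy equals work function:
φ = hf₀

Calculating:
φ = (6.626×10⁻³⁴ J·s)(9.624e+14 Hz)
φ = 3.98 eV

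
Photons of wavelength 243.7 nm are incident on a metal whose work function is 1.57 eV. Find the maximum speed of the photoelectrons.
1.1124e+06 m/s

First, find the maximum kinetic energy:
E_photon = hc/λ = 5.0876 eV
KE_max = E_photon - φ = 5.0876 - 1.57 = 3.5176 eV

Convert to Joules: KE_max = 3.5176 × 1.602×10⁻¹⁹ J = 5.6358e-19 J

Then use KE = ½mv² to find velocity:
v = √(2·KE/m) = √(2 × 5.6358e-19 J / 9.109e-31 kg)
v = 1.1124e+06 m/s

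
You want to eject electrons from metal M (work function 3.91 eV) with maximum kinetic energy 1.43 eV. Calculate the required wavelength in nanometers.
232.18 nm

From Einstein's equation: KE_max = hc/λ - φ

Rearranging for λ:
hc/λ = KE_max + φ
λ = hc/(KE_max + φ)

Required photon energy:
E_photon = KE_max + φ = 1.43 + 3.91 = 5.34 eV

Required wavelength:
λ = hc/E_photon = (6.626×10⁻³⁴)(3×10⁸) / (5.34 × 1.602×10⁻¹⁹)
λ = 232.18 nm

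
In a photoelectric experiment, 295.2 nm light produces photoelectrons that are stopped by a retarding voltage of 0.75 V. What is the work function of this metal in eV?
3.45 eV

The stopping potential gives the maximum kinetic energy: KE_max = eV_s = 0.75 eV

From Einstein's photoelectric equation: KE_max = hc/λ - φ
Rearranging: φ = hc/λ - KE_max

Calculate photon energy:
E_photon = hc/λ = (6.626×10⁻³⁴ J·s)(3×10⁸ m/s) / (295.2×10⁻⁹ m) = 4.2000 eV

Therefore:
φ = 4.2000 - 0.75 = 3.45 eV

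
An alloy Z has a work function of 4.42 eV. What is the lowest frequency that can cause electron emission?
1.0688e+15 Hz

The threshold frequency is when the photon energy equals the work function:
hf₀ = φ

Solving for f₀:
f₀ = φ/h = (4.42 eV × 1.602×10⁻¹⁹ J/eV) / (6.626×10⁻³⁴ J·s)
f₀ = 1.0688e+15 Hz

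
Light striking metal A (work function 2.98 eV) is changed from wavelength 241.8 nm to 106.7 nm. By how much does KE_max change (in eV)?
6.4923 eV

Using Einstein's equation: KE_max = hc/λ - φ

For λ₁ = 241.8 nm:
KE₁ = hc/λ₁ - φ = 5.1276 - 2.98 = 2.1476 eV

For λ₂ = 106.7 nm:
KE₂ = hc/λ₂ - φ = 11.6199 - 2.98 = 8.6399 eV

Change in KE:
ΔKE = KE₂ - KE₁ = 8.6399 - 2.1476 = 6.4923 eV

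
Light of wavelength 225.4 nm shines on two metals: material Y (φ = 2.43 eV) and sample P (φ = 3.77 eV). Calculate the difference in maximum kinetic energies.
1.3400 eV

Using KE_max = hc/λ - φ for each metal:

Photon energy: E = hc/λ = 5.5006 eV

For material Y (φ₁ = 2.43 eV):
KE₁ = E - φ₁ = 5.5006 - 2.43 = 3.0706 eV

For sample P (φ₂ = 3.77 eV):
KE₂ = E - φ₂ = 5.5006 - 3.77 = 1.7306 eV

Difference:
ΔKE = KE₁ - KE₂ = 3.0706 - 1.7306 = 1.3400 eV

Note: The difference equals the difference in work functions: 3.77 - 2.43 = 1.34 eV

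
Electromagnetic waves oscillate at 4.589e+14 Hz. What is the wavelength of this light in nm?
653.28 nm

Using the wave equation: c = fλ

Solving for wavelength:
λ = c/f = (3×10⁸ m/s) / (4.589e+14 Hz)
λ = 653.28 nm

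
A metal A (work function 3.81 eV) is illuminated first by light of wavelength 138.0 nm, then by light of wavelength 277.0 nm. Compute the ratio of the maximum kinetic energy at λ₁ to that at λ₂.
7.7697

Using Einstein's equation: KE_max = hc/λ - φ

For λ₁ = 138.0 nm:
E₁ = hc/λ₁ = 8.9844 eV
KE₁ = E₁ - φ = 8.9844 - 3.81 = 5.1744 eV

For λ₂ = 277.0 nm:
E₂ = hc/λ₂ = 4.4760 eV
KE₂ = E₂ - φ = 4.4760 - 3.81 = 0.6660 eV

Ratio: KE₁/KE₂ = 5.1744/0.6660 = 7.7697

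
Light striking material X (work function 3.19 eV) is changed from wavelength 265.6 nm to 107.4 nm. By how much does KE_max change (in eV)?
6.8761 eV

Using Einstein's equation: KE_max = hc/λ - φ

For λ₁ = 265.6 nm:
KE₁ = hc/λ₁ - φ = 4.6681 - 3.19 = 1.4781 eV

For λ₂ = 107.4 nm:
KE₂ = hc/λ₂ - φ = 11.5442 - 3.19 = 8.3542 eV

Change in KE:
ΔKE = KE₂ - KE₁ = 8.3542 - 1.4781 = 6.8761 eV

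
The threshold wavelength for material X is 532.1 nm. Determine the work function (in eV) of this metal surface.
2.33 eV

At the threshold wavelength, photon energy equals work function:
φ = hc/λ₀

Calculating:
φ = (6.626×10⁻³⁴ J·s)(3×10⁸ m/s) / (532.1×10⁻⁹ m)
φ = 2.33 eV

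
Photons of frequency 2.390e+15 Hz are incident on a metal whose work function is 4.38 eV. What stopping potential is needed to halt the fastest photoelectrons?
5.5042 V

The stopping potential V_s satisfies: eV_s = KE_max

First, find KE_max using Einstein's equation:
E_photon = hf = (6.626×10⁻³⁴ J·s)(2.390e+15 Hz) = 9.8842 eV
KE_max = E_photon - φ = 9.8842 - 4.38 = 5.5042 eV

Since eV_s = KE_max:
V_s = KE_max/e = 5.5042 V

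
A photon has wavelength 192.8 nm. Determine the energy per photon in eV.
6.4307 eV

Using E = hf = hc/λ:

E = hc/λ = (6.626×10⁻³⁴ J·s)(3×10⁸ m/s) / (192.8×10⁻⁹ m)
E = 6.4307 eV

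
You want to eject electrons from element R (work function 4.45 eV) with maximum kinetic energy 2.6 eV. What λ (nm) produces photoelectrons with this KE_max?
175.86 nm

From Einstein's equation: KE_max = hc/λ - φ

Rearranging for λ:
hc/λ = KE_max + φ
λ = hc/(KE_max + φ)

Required photon energy:
E_photon = KE_max + φ = 2.6 + 4.45 = 7.05 eV

Required wavelength:
λ = hc/E_photon = (6.626×10⁻³⁴)(3×10⁸) / (7.05 × 1.602×10⁻¹⁹)
λ = 175.86 nm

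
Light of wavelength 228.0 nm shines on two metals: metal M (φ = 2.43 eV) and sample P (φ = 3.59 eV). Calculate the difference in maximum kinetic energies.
1.1600 eV

Using KE_max = hc/λ - φ for each metal:

Photon energy: E = hc/λ = 5.4379 eV

For metal M (φ₁ = 2.43 eV):
KE₁ = E - φ₁ = 5.4379 - 2.43 = 3.0079 eV

For sample P (φ₂ = 3.59 eV):
KE₂ = E - φ₂ = 5.4379 - 3.59 = 1.8479 eV

Difference:
ΔKE = KE₁ - KE₂ = 3.0079 - 1.8479 = 1.1600 eV

Note: The difference equals the difference in work functions: 3.59 - 2.43 = 1.16 eV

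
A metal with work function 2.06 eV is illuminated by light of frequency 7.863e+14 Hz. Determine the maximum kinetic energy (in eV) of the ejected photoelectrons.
1.1919 eV

Using Einstein's photoelectric equation: KE_max = hf - φ

First, calculate the photon energy:
E_photon = hf = (6.626×10⁻³⁴ J·s)(7.863e+14 Hz)
E_photon = 3.2519 eV

Then, the maximum kinetic energy:
KE_max = E_photon - φ = 3.2519 eV - 2.06 eV = 1.1919 eV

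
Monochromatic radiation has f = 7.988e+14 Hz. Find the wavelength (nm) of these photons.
375.30 nm

Using the wave equation: c = fλ

Solving for wavelength:
λ = c/f = (3×10⁸ m/s) / (7.988e+14 Hz)
λ = 375.30 nm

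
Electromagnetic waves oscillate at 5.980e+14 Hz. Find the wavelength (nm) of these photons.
501.33 nm

Using the wave equation: c = fλ

Solving for wavelength:
λ = c/f = (3×10⁸ m/s) / (5.980e+14 Hz)
λ = 501.33 nm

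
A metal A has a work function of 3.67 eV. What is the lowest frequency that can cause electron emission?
8.8740e+14 Hz

The threshold frequency is when the photon energy equals the work function:
hf₀ = φ

Solving for f₀:
f₀ = φ/h = (3.67 eV × 1.602×10⁻¹⁹ J/eV) / (6.626×10⁻³⁴ J·s)
f₀ = 8.8740e+14 Hz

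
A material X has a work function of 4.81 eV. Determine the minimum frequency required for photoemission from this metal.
1.1631e+15 Hz

The threshold frequency is when the photon energy equals the work function:
hf₀ = φ

Solving for f₀:
f₀ = φ/h = (4.81 eV × 1.602×10⁻¹⁹ J/eV) / (6.626×10⁻³⁴ J·s)
f₀ = 1.1631e+15 Hz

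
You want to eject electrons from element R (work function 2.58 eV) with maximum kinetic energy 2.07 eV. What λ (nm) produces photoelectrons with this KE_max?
266.63 nm

From Einstein's equation: KE_max = hc/λ - φ

Rearranging for λ:
hc/λ = KE_max + φ
λ = hc/(KE_max + φ)

Required photon energy:
E_photon = KE_max + φ = 2.07 + 2.58 = 4.65 eV

Required wavelength:
λ = hc/E_photon = (6.626×10⁻³⁴)(3×10⁸) / (4.65 × 1.602×10⁻¹⁹)
λ = 266.63 nm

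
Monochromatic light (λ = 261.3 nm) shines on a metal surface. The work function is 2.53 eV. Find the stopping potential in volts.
2.2149 V

The stopping potential V_s satisfies: eV_s = KE_max

First, find KE_max using Einstein's equation:
E_photon = hc/λ = 4.7449 eV
KE_max = E_photon - φ = 4.7449 - 2.53 = 2.2149 eV

Since eV_s = KE_max:
V_s = KE_max/e = 2.2149 V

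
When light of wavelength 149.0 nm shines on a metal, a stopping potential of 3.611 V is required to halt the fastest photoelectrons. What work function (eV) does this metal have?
4.71 eV

The stopping potential gives the maximum kinetic energy: KE_max = eV_s = 3.611 eV

From Einstein's photoelectric equation: KE_max = hc/λ - φ
Rearranging: φ = hc/λ - KE_max

Calculate photon energy:
E_photon = hc/λ = (6.626×10⁻³⁴ J·s)(3×10⁸ m/s) / (149.0×10⁻⁹ m) = 8.3211 eV

Therefore:
φ = 8.3211 - 3.611 = 4.71 eV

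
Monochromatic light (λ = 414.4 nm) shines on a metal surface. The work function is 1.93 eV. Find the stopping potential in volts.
1.0619 V

The stopping potential V_s satisfies: eV_s = KE_max

First, find KE_max using Einstein's equation:
E_photon = hc/λ = 2.9919 eV
KE_max = E_photon - φ = 2.9919 - 1.93 = 1.0619 eV

Since eV_s = KE_max:
V_s = KE_max/e = 1.0619 V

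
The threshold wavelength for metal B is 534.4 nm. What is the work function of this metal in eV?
2.32 eV

At the threshold wavelength, photon energy equals work function:
φ = hc/λ₀

Calculating:
φ = (6.626×10⁻³⁴ J·s)(3×10⁸ m/s) / (534.4×10⁻⁹ m)
φ = 2.32 eV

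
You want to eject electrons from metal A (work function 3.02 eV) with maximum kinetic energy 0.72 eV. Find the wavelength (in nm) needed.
331.51 nm

From Einstein's equation: KE_max = hc/λ - φ

Rearranging for λ:
hc/λ = KE_max + φ
λ = hc/(KE_max + φ)

Required photon energy:
E_photon = KE_max + φ = 0.72 + 3.02 = 3.74 eV

Required wavelength:
λ = hc/E_photon = (6.626×10⁻³⁴)(3×10⁸) / (3.74 × 1.602×10⁻¹⁹)
λ = 331.51 nm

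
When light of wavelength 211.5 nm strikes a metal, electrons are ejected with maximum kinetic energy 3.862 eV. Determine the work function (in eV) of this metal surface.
2.00 eV

From Einstein's photoelectric equation: KE_max = hf - φ = hc/λ - φ

Rearranging for φ:
φ = hc/λ - KE_max

Calculate photon energy:
E_photon = hc/λ = 5.8621 eV

Therefore:
φ = 5.8621 - 3.862 = 2.00 eV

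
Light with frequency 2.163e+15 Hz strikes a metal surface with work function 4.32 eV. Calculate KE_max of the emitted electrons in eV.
4.6254 eV

Using Einstein's photoelectric equation: KE_max = hf - φ

First, calculate the photon energy:
E_photon = hf = (6.626×10⁻³⁴ J·s)(2.163e+15 Hz)
E_photon = 8.9454 eV

Then, the maximum kinetic energy:
KE_max = E_photon - φ = 8.9454 eV - 4.32 eV = 4.6254 eV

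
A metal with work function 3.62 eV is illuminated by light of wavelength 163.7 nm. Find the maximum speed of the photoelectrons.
1.1793e+06 m/s

First, find the maximum kinetic energy:
E_photon = hc/λ = 7.5739 eV
KE_max = E_photon - φ = 7.5739 - 3.62 = 3.9539 eV

Convert to Joules: KE_max = 3.9539 × 1.602×10⁻¹⁹ J = 6.3348e-19 J

Then use KE = ½mv² to find velocity:
v = √(2·KE/m) = √(2 × 6.3348e-19 J / 9.109e-31 kg)
v = 1.1793e+06 m/s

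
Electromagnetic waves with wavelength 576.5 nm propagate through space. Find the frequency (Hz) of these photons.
5.2002e+14 Hz

Using the wave equation: c = fλ

Solving for frequency:
f = c/λ = (3×10⁸ m/s) / (576.5×10⁻⁹ m)
f = 5.2002e+14 Hz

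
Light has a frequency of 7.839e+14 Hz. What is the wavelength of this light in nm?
382.44 nm

Using the wave equation: c = fλ

Solving for wavelength:
λ = c/f = (3×10⁸ m/s) / (7.839e+14 Hz)
λ = 382.44 nm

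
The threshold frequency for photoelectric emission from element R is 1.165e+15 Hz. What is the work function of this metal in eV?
4.82 eV

At the threshold frequency, photon energy equals work function:
φ = hf₀

Calculating:
φ = (6.626×10⁻³⁴ J·s)(1.165e+15 Hz)
φ = 4.82 eV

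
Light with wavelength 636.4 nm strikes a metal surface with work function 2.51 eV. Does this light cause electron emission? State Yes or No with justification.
No

For photoemission, the photon energy must exceed the work function.

Photon energy: E = hc/λ = 1.9482 eV
Work function: φ = 2.51 eV

Since E_photon (1.9482 eV) < φ (2.51 eV), photoemission will NOT occur.
The threshold wavelength is λ₀ = hc/φ = 494.0 nm.
Since 636.4 nm > 494.0 nm, the photons lack sufficient energy.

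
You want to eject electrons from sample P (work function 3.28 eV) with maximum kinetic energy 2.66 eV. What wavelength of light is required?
208.73 nm

From Einstein's equation: KE_max = hc/λ - φ

Rearranging for λ:
hc/λ = KE_max + φ
λ = hc/(KE_max + φ)

Required photon energy:
E_photon = KE_max + φ = 2.66 + 3.28 = 5.94 eV

Required wavelength:
λ = hc/E_photon = (6.626×10⁻³⁴)(3×10⁸) / (5.94 × 1.602×10⁻¹⁹)
λ = 208.73 nm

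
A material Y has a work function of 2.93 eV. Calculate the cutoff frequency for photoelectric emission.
7.0847e+14 Hz

The threshold frequency is when the photon energy equals the work function:
hf₀ = φ

Solving for f₀:
f₀ = φ/h = (2.93 eV × 1.602×10⁻¹⁹ J/eV) / (6.626×10⁻³⁴ J·s)
f₀ = 7.0847e+14 Hz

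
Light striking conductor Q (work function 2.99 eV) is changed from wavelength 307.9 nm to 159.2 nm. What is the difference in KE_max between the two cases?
3.7612 eV

Using Einstein's equation: KE_max = hc/λ - φ

For λ₁ = 307.9 nm:
KE₁ = hc/λ₁ - φ = 4.0268 - 2.99 = 1.0368 eV

For λ₂ = 159.2 nm:
KE₂ = hc/λ₂ - φ = 7.7880 - 2.99 = 4.7980 eV

Change in KE:
ΔKE = KE₂ - KE₁ = 4.7980 - 1.0368 = 3.7612 eV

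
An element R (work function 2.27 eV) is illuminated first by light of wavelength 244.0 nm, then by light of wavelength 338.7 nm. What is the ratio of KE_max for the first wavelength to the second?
2.0217

Using Einstein's equation: KE_max = hc/λ - φ

For λ₁ = 244.0 nm:
E₁ = hc/λ₁ = 5.0813 eV
KE₁ = E₁ - φ = 5.0813 - 2.27 = 2.8113 eV

For λ₂ = 338.7 nm:
E₂ = hc/λ₂ = 3.6606 eV
KE₂ = E₂ - φ = 3.6606 - 2.27 = 1.3906 eV

Ratio: KE₁/KE₂ = 2.8113/1.3906 = 2.0217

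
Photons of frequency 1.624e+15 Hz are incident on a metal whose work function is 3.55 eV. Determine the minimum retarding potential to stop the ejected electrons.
3.1663 V

The stopping potential V_s satisfies: eV_s = KE_max

First, find KE_max using Einstein's equation:
E_photon = hf = (6.626×10⁻³⁴ J·s)(1.624e+15 Hz) = 6.7163 eV
KE_max = E_photon - φ = 6.7163 - 3.55 = 3.1663 eV

Since eV_s = KE_max:
V_s = KE_max/e = 3.1663 V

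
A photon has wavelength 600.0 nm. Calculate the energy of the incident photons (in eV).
2.0664 eV

Using E = hf = hc/λ:

E = hc/λ = (6.626×10⁻³⁴ J·s)(3×10⁸ m/s) / (600.0×10⁻⁹ m)
E = 2.0664 eV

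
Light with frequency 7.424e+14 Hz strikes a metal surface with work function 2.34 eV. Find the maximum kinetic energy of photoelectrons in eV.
0.7303 eV

Using Einstein's photoelectric equation: KE_max = hf - φ

First, calculate the photon energy:
E_photon = hf = (6.626×10⁻³⁴ J·s)(7.424e+14 Hz)
E_photon = 3.0703 eV

Then, the maximum kinetic energy:
KE_max = E_photon - φ = 3.0703 eV - 2.34 eV = 0.7303 eV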